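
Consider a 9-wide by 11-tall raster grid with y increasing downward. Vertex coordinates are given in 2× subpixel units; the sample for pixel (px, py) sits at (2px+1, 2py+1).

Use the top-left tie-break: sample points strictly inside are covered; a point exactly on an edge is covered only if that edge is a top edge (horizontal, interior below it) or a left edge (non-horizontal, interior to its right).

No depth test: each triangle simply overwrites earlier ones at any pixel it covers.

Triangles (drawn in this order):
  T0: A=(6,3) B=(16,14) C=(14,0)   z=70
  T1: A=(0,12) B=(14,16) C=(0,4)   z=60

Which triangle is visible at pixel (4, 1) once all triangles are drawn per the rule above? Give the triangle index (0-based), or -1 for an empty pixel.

T0:
  2·area = 118  (B↔C swapped to make it positive)
  edge (6, 3)→(14, 0): d=(8,-3) top-left  bias=+0
  edge (14, 0)→(16, 14): d=(2,14) right/bottom  bias=-1
  edge (16, 14)→(6, 3): d=(-10,-11) top-left  bias=+0
    (6,0)@(13, 1): e=[5,16,97] → █
    (7,0)@(15, 1): e=[11,-12,119] → ·
    (3,1)@(7, 3): e=[3,104,11] → █
    (4,1)@(9, 3): e=[9,76,33] → █
    (5,1)@(11, 3): e=[15,48,55] → █
    (7,1)@(15, 3): e=[27,-8,99] → ·
    (3,2)@(7, 5): e=[19,108,-9] → ·
    (4,2)@(9, 5): e=[25,80,13] → █
    (7,2)@(15, 5): e=[43,-4,79] → ·
    (4,3)@(9, 7): e=[41,84,-7] → ·
    (5,3)@(11, 7): e=[47,56,15] → █
    (7,3)@(15, 7): e=[59,0,59] → ·  [on edge]
    (8,10)@(17, 21): e=[177,0,-59] → ·  [on edge]
  covered (13 px):
    · · · · · · █ · ·
    · · · █ █ █ █ · ·
    · · · · █ █ █ · ·
    · · · · · █ █ · ·
    · · · · · · █ █ ·
    · · · · · · · █ ·
    · · · · · · · · ·
    · · · · · · · · ·
    · · · · · · · · ·
    · · · · · · · · ·
    · · · · · · · · ·
T1:
  2·area = 112  (B↔C swapped to make it positive)
  edge (0, 12)→(0, 4): d=(0,-8) top-left  bias=+0
  edge (0, 4)→(14, 16): d=(14,12) right/bottom  bias=-1
  edge (14, 16)→(0, 12): d=(-14,-4) top-left  bias=+0
    (0,2)@(1, 5): e=[8,2,102] → █
    (1,2)@(3, 5): e=[24,-22,110] → ·
    (0,3)@(1, 7): e=[8,30,74] → █
    (1,3)@(3, 7): e=[24,6,82] → █
    (2,3)@(5, 7): e=[40,-18,90] → ·
    (0,4)@(1, 9): e=[8,58,46] → █
    (2,4)@(5, 9): e=[40,10,62] → █
    (3,4)@(7, 9): e=[56,-14,70] → ·
    (0,5)@(1, 11): e=[8,86,18] → █
    (3,5)@(7, 11): e=[56,14,42] → █
    (4,5)@(9, 11): e=[72,-10,50] → ·
    (0,6)@(1, 13): e=[8,114,-10] → ·
  covered (14 px):
    · · · · · · · · ·
    · · · · · · · · ·
    █ · · · · · · · ·
    █ █ · · · · · · ·
    █ █ █ · · · · · ·
    █ █ █ █ · · · · ·
    · · █ █ █ · · · ·
    · · · · · █ · · ·
    · · · · · · · · ·
    · · · · · · · · ·
    · · · · · · · · ·

Z-buffer (winner per pixel, '.' = empty):
  . . . . . . 0 . .
  . . . 0 0 0 0 . .
  1 . . . 0 0 0 . .
  1 1 . . . 0 0 . .
  1 1 1 . . . 0 0 .
  1 1 1 1 . . . 0 .
  . . 1 1 1 . . . .
  . . . . . 1 . . .
  . . . . . . . . .
  . . . . . . . . .
  . . . . . . . . .

Result: 0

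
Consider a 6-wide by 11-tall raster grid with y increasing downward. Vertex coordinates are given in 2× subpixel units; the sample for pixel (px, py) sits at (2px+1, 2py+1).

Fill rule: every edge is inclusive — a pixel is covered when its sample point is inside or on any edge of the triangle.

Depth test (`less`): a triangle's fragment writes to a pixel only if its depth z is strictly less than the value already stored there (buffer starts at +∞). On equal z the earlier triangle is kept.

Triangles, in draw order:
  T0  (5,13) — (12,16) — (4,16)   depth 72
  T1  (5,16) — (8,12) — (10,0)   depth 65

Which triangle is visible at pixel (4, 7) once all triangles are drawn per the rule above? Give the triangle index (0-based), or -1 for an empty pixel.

T0:
  2·area = 24
  edge (5, 13)→(12, 16): d=(7,3) inclusive
  edge (12, 16)→(4, 16): d=(-8,0) inclusive
  edge (4, 16)→(5, 13): d=(1,-3) inclusive
    (4,0)@(9, 1): e=[-96,120,0] → ·  [on edge]
    (3,3)@(7, 7): e=[-48,72,0] → ·  [on edge]
    (2,6)@(5, 13): e=[0,24,0] → #  [on edge]
    (3,6)@(7, 13): e=[-6,24,6] → ·
    (2,7)@(5, 15): e=[14,8,2] → #
    (3,7)@(7, 15): e=[8,8,8] → #
    (4,7)@(9, 15): e=[2,8,14] → #
    (5,7)@(11, 15): e=[-4,8,20] → ·
    (2,8)@(5, 17): e=[28,-8,4] → ·
    (3,8)@(7, 17): e=[22,-8,10] → ·
    (4,8)@(9, 17): e=[16,-8,16] → ·
    (1,9)@(3, 19): e=[48,-24,0] → ·  [on edge]
  covered (4 px):
    · · · · · ·
    · · · · · ·
    · · · · · ·
    · · · · · ·
    · · · · · ·
    · · · · · ·
    · · # · · ·
    · · # # # ·
    · · · · · ·
    · · · · · ·
    · · · · · ·
T1:
  2·area = 28  (B↔C swapped to make it positive)
  edge (5, 16)→(10, 0): d=(5,-16) inclusive
  edge (10, 0)→(8, 12): d=(-2,12) inclusive
  edge (8, 12)→(5, 16): d=(-3,4) inclusive
    (4,2)@(9, 5): e=[9,2,17] → #
    (5,2)@(11, 5): e=[41,-22,9] → ·
    (4,3)@(9, 7): e=[19,-2,11] → ·
    (3,5)@(7, 11): e=[7,14,7] → #
    (4,5)@(9, 11): e=[39,-10,-1] → ·
    (3,6)@(7, 13): e=[17,10,1] → #
    (4,6)@(9, 13): e=[49,-14,-7] → ·
    (3,7)@(7, 15): e=[27,6,-5] → ·
  covered (3 px):
    · · · · · ·
    · · · · · ·
    · · · · # ·
    · · · · · ·
    · · · · · ·
    · · · # · ·
    · · · # · ·
    · · · · · ·
    · · · · · ·
    · · · · · ·
    · · · · · ·

Z-buffer (winner per pixel, '.' = empty):
  . . . . . .
  . . . . . .
  . . . . 1 .
  . . . . . .
  . . . . . .
  . . . 1 . .
  . . 0 1 . .
  . . 0 0 0 .
  . . . . . .
  . . . . . .
  . . . . . .

Answer: 0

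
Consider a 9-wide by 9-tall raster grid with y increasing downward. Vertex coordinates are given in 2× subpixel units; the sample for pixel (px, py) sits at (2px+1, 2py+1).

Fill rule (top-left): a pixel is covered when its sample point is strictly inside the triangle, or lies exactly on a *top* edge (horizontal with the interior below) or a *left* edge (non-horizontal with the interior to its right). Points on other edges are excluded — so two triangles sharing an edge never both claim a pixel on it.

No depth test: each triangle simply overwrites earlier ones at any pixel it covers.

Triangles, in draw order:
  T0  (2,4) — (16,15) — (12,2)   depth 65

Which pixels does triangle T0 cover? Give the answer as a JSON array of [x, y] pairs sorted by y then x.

T0:
  2·area = 138  (B↔C swapped to make it positive)
  edge (2, 4)→(12, 2): d=(10,-2) top-left  bias=+0
  edge (12, 2)→(16, 15): d=(4,13) right/bottom  bias=-1
  edge (16, 15)→(2, 4): d=(-14,-11) top-left  bias=+0
    (8,0)@(17, 1): e=[0,-69,207] → ·  [on edge]
    (3,1)@(7, 3): e=[0,69,69] → #  [on edge]
    (4,1)@(9, 3): e=[4,43,91] → #
    (5,1)@(11, 3): e=[8,17,113] → #
    (6,1)@(13, 3): e=[12,-9,135] → ·
    (2,2)@(5, 5): e=[16,103,19] → #
    (6,2)@(13, 5): e=[32,-1,107] → ·
    (2,3)@(5, 7): e=[36,111,-9] → ·
    (3,3)@(7, 7): e=[40,85,13] → #
    (6,3)@(13, 7): e=[52,7,79] → #
    (7,3)@(15, 7): e=[56,-19,101] → ·
    (3,4)@(7, 9): e=[60,93,-15] → ·
  covered (17 px):
    · · · · · · · · ·
    · · · # # # · · ·
    · · # # # # · · ·
    · · · # # # # · ·
    · · · · # # # · ·
    · · · · · # # · ·
    · · · · · · · # ·
    · · · · · · · · ·
    · · · · · · · · ·

Result: [[3,1],[4,1],[5,1],[2,2],[3,2],[4,2],[5,2],[3,3],[4,3],[5,3],[6,3],[4,4],[5,4],[6,4],[5,5],[6,5],[7,6]]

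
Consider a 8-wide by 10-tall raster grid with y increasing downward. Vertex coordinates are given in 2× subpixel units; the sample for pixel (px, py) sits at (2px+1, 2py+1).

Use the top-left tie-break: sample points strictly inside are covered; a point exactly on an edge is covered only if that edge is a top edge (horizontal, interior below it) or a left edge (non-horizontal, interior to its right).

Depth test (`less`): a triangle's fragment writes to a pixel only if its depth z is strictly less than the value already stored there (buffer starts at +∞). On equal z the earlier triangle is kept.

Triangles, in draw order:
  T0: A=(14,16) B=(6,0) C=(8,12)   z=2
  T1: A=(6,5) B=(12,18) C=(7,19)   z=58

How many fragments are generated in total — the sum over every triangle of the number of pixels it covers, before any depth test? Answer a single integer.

T0:
  2·area = 64  (B↔C swapped to make it positive)
  edge (14, 16)→(8, 12): d=(-6,-4) top-left  bias=+0
  edge (8, 12)→(6, 0): d=(-2,-12) top-left  bias=+0
  edge (6, 0)→(14, 16): d=(8,16) right/bottom  bias=-1
    (3,1)@(7, 3): e=[50,6,8] → X
    (4,1)@(9, 3): e=[58,30,-24] → .
    (3,2)@(7, 5): e=[38,2,24] → X
    (4,2)@(9, 5): e=[46,26,-8] → .
    (3,3)@(7, 7): e=[26,-2,40] → .
    (4,3)@(9, 7): e=[34,22,8] → X
    (5,3)@(11, 7): e=[42,46,-24] → .
    (4,4)@(9, 9): e=[22,18,24] → X
    (5,4)@(11, 9): e=[30,42,-8] → .
    (4,5)@(9, 11): e=[10,14,40] → X
    (5,5)@(11, 11): e=[18,38,8] → X
    (6,5)@(13, 11): e=[26,62,-24] → .
  covered (8 px):
    . . . . . . . .
    . . . X . . . .
    . . . X . . . .
    . . . . X . . .
    . . . . X . . .
    . . . . X X . .
    . . . . . X . .
    . . . . . . X .
    . . . . . . . .
    . . . . . . . .
T1:
  2·area = 71
  edge (6, 5)→(12, 18): d=(6,13) right/bottom  bias=-1
  edge (12, 18)→(7, 19): d=(-5,1) right/bottom  bias=-1
  edge (7, 19)→(6, 5): d=(-1,-14) top-left  bias=+0
    (3,4)@(7, 9): e=[11,50,10] → X
    (4,4)@(9, 9): e=[-15,48,38] → .
    (3,5)@(7, 11): e=[23,40,8] → X
    (4,5)@(9, 11): e=[-3,38,36] → .
    (3,6)@(7, 13): e=[35,30,6] → X
    (4,6)@(9, 13): e=[9,28,34] → X
    (5,6)@(11, 13): e=[-17,26,62] → .
    (3,7)@(7, 15): e=[47,20,4] → X
    (5,7)@(11, 15): e=[-5,16,60] → .
    (3,8)@(7, 17): e=[59,10,2] → X
    (5,8)@(11, 17): e=[7,6,58] → X
    (6,8)@(13, 17): e=[-19,4,86] → .
    (3,9)@(7, 19): e=[71,0,0] → .  [on edge]
  covered (9 px):
    . . . . . . . .
    . . . . . . . .
    . . . . . . . .
    . . . . . . . .
    . . . X . . . .
    . . . X . . . .
    . . . X X . . .
    . . . X X . . .
    . . . X X X . .
    . . . . . . . .

Final: 17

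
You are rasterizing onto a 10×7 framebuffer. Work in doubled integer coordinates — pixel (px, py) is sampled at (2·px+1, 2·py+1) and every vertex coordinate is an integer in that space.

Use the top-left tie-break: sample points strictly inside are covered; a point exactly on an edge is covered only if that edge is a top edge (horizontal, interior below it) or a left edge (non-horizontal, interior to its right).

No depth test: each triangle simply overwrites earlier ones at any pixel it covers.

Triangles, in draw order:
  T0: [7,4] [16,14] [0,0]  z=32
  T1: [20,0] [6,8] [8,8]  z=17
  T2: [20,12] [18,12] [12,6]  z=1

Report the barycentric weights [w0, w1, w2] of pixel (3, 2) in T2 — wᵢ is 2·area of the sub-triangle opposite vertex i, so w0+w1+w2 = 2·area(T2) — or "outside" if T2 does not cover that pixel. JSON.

T0:
  2·area = 34
  edge (7, 4)→(16, 14): d=(9,10) right/bottom  bias=-1
  edge (16, 14)→(0, 0): d=(-16,-14) top-left  bias=+0
  edge (0, 0)→(7, 4): d=(7,4) right/bottom  bias=-1
    (2,1)@(5, 3): e=[11,22,1] → X
    (3,1)@(7, 3): e=[-9,50,-7] → .
    (2,2)@(5, 5): e=[29,-10,15] → .
    (3,2)@(7, 5): e=[9,18,7] → X
    (4,2)@(9, 5): e=[-11,46,-1] → .
    (3,3)@(7, 7): e=[27,-14,21] → .
    (4,3)@(9, 7): e=[7,14,13] → X
    (5,3)@(11, 7): e=[-13,42,5] → .
    (4,4)@(9, 9): e=[25,-18,27] → .
    (5,4)@(11, 9): e=[5,10,19] → X
    (6,4)@(13, 9): e=[-15,38,11] → .
    (5,5)@(11, 11): e=[23,-22,33] → .
  covered (6 px):
    . . . . . . . . . .
    . . X . . . . . . .
    . . . X . . . . . .
    . . . . X . . . . .
    . . . . . X . . . .
    . . . . . . X . . .
    . . . . . . . X . .
T1:
  2·area = 16  (B↔C swapped to make it positive)
  edge (20, 0)→(8, 8): d=(-12,8) right/bottom  bias=-1
  edge (8, 8)→(6, 8): d=(-2,0) right/bottom  bias=-1
  edge (6, 8)→(20, 0): d=(14,-8) top-left  bias=+0
    (7,1)@(15, 3): e=[4,10,2] → X
    (8,1)@(17, 3): e=[-12,10,18] → .
    (7,2)@(15, 5): e=[-20,6,30] → .
    (4,3)@(9, 7): e=[4,2,10] → X
    (5,3)@(11, 7): e=[-12,2,26] → .
    (4,4)@(9, 9): e=[-20,-2,38] → .
  covered (2 px):
    . . . . . . . . . .
    . . . . . . . X . .
    . . . . . . . . . .
    . . . . X . . . . .
    . . . . . . . . . .
    . . . . . . . . . .
    . . . . . . . . . .
T2:
  2·area = 12
  edge (20, 12)→(18, 12): d=(-2,0) right/bottom  bias=-1
  edge (18, 12)→(12, 6): d=(-6,-6) top-left  bias=+0
  edge (12, 6)→(20, 12): d=(8,6) right/bottom  bias=-1
    (3,0)@(7, 1): e=[22,0,-10] → .  [on edge]
    (4,1)@(9, 3): e=[18,0,-6] → .  [on edge]
    (5,2)@(11, 5): e=[14,0,-2] → .  [on edge]
    (6,3)@(13, 7): e=[10,0,2] → X  [on edge]
    (7,3)@(15, 7): e=[10,12,-10] → .
    (6,4)@(13, 9): e=[6,-12,18] → .
    (7,4)@(15, 9): e=[6,0,6] → X  [on edge]
    (8,4)@(17, 9): e=[6,12,-6] → .
    (7,5)@(15, 11): e=[2,-12,22] → .
    (8,5)@(17, 11): e=[2,0,10] → X  [on edge]
    (9,5)@(19, 11): e=[2,12,-2] → .
    (8,6)@(17, 13): e=[-2,-12,26] → .
    (9,6)@(19, 13): e=[-2,0,14] → .  [on edge]
  covered (3 px):
    . . . . . . . . . .
    . . . . . . . . . .
    . . . . . . . . . .
    . . . . . . X . . .
    . . . . . . . X . .
    . . . . . . . . X .
    . . . . . . . . . .

Answer: "outside"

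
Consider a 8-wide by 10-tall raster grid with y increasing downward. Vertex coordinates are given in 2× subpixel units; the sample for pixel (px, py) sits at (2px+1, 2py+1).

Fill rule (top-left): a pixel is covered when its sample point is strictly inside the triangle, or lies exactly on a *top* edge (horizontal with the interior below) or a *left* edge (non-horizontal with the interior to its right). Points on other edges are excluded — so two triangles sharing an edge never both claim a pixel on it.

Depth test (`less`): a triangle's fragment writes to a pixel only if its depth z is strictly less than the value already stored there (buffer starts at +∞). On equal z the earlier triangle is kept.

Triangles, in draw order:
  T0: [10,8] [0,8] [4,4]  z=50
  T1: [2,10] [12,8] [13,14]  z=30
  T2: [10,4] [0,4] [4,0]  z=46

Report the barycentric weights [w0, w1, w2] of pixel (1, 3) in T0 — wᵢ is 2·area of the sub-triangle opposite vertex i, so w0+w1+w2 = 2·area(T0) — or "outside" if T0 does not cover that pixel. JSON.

T0:
  2·area = 40
  edge (10, 8)→(0, 8): d=(-10,0) right/bottom  bias=-1
  edge (0, 8)→(4, 4): d=(4,-4) top-left  bias=+0
  edge (4, 4)→(10, 8): d=(6,4) right/bottom  bias=-1
    (3,0)@(7, 1): e=[70,0,-30] → ·  [on edge]
    (2,1)@(5, 3): e=[50,0,-10] → ·  [on edge]
    (1,2)@(3, 5): e=[30,0,10] → #  [on edge]
    (2,2)@(5, 5): e=[30,8,2] → #
    (3,2)@(7, 5): e=[30,16,-6] → ·
    (0,3)@(1, 7): e=[10,0,30] → #  [on edge]
    (3,3)@(7, 7): e=[10,24,6] → #
    (4,3)@(9, 7): e=[10,32,-2] → ·
    (0,4)@(1, 9): e=[-10,8,42] → ·
    (1,4)@(3, 9): e=[-10,16,34] → ·
    (2,4)@(5, 9): e=[-10,24,26] → ·
    (3,4)@(7, 9): e=[-10,32,18] → ·
  covered (6 px):
    · · · · · · · ·
    · · · · · · · ·
    · # # · · · · ·
    # # # # · · · ·
    · · · · · · · ·
    · · · · · · · ·
    · · · · · · · ·
    · · · · · · · ·
    · · · · · · · ·
    · · · · · · · ·
T1:
  2·area = 62
  edge (2, 10)→(12, 8): d=(10,-2) top-left  bias=+0
  edge (12, 8)→(13, 14): d=(1,6) right/bottom  bias=-1
  edge (13, 14)→(2, 10): d=(-11,-4) top-left  bias=+0
    (3,4)@(7, 9): e=[0,31,31] → #  [on edge]
    (4,4)@(9, 9): e=[4,19,39] → #
    (5,4)@(11, 9): e=[8,7,47] → #
    (6,4)@(13, 9): e=[12,-5,55] → ·
    (2,5)@(5, 11): e=[16,45,1] → #
    (6,5)@(13, 11): e=[32,-3,33] → ·
    (2,6)@(5, 13): e=[36,47,-21] → ·
    (3,6)@(7, 13): e=[40,35,-13] → ·
    (4,6)@(9, 13): e=[44,23,-5] → ·
    (5,6)@(11, 13): e=[48,11,3] → #
    (6,6)@(13, 13): e=[52,-1,11] → ·
    (5,7)@(11, 15): e=[68,13,-19] → ·
  covered (8 px):
    · · · · · · · ·
    · · · · · · · ·
    · · · · · · · ·
    · · · · · · · ·
    · · · # # # · ·
    · · # # # # · ·
    · · · · · # · ·
    · · · · · · · ·
    · · · · · · · ·
    · · · · · · · ·
T2:
  2·area = 40
  edge (10, 4)→(0, 4): d=(-10,0) right/bottom  bias=-1
  edge (0, 4)→(4, 0): d=(4,-4) top-left  bias=+0
  edge (4, 0)→(10, 4): d=(6,4) right/bottom  bias=-1
    (1,0)@(3, 1): e=[30,0,10] → #  [on edge]
    (2,0)@(5, 1): e=[30,8,2] → #
    (3,0)@(7, 1): e=[30,16,-6] → ·
    (0,1)@(1, 3): e=[10,0,30] → #  [on edge]
    (3,1)@(7, 3): e=[10,24,6] → #
    (4,1)@(9, 3): e=[10,32,-2] → ·
    (0,2)@(1, 5): e=[-10,8,42] → ·
    (1,2)@(3, 5): e=[-10,16,34] → ·
    (2,2)@(5, 5): e=[-10,24,26] → ·
    (3,2)@(7, 5): e=[-10,32,18] → ·
  covered (6 px):
    · # # · · · · ·
    # # # # · · · ·
    · · · · · · · ·
    · · · · · · · ·
    · · · · · · · ·
    · · · · · · · ·
    · · · · · · · ·
    · · · · · · · ·
    · · · · · · · ·
    · · · · · · · ·

Answer: [8,22,10]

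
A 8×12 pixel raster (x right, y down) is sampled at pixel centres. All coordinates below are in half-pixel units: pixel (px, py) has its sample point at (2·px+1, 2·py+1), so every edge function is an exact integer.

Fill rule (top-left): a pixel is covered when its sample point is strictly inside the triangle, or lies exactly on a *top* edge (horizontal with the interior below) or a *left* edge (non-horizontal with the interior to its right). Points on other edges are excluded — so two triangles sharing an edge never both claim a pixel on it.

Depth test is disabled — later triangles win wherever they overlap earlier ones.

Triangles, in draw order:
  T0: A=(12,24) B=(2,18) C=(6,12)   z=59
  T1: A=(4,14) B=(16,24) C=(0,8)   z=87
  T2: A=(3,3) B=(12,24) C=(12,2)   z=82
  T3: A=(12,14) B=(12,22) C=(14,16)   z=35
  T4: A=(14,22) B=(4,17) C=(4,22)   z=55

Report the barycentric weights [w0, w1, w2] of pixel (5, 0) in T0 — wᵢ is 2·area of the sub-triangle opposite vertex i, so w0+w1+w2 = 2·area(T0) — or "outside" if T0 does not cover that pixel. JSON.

T0:
  2·area = 84
  edge (12, 24)→(2, 18): d=(-10,-6) top-left  bias=+0
  edge (2, 18)→(6, 12): d=(4,-6) top-left  bias=+0
  edge (6, 12)→(12, 24): d=(6,12) right/bottom  bias=-1
    (2,7)@(5, 15): e=[48,6,30] → X
    (3,7)@(7, 15): e=[60,18,6] → X
    (4,7)@(9, 15): e=[72,30,-18] → .
    (1,8)@(3, 17): e=[16,2,66] → X
    (4,8)@(9, 17): e=[52,38,-6] → .
    (1,9)@(3, 19): e=[-4,10,78] → .
    (2,9)@(5, 19): e=[8,22,54] → X
    (4,9)@(9, 19): e=[32,46,6] → X
    (5,9)@(11, 19): e=[44,58,-18] → .
    (2,10)@(5, 21): e=[-12,30,66] → .
    (3,10)@(7, 21): e=[0,42,42] → X  [on edge]
    (5,10)@(11, 21): e=[24,66,-6] → .
  covered (11 px):
    . . . . . . . .
    . . . . . . . .
    . . . . . . . .
    . . . . . . . .
    . . . . . . . .
    . . . . . . . .
    . . . . . . . .
    . . X X . . . .
    . X X X . . . .
    . . X X X . . .
    . . . X X . . .
    . . . . . X . .
T1:
  2·area = 32  (B↔C swapped to make it positive)
  edge (4, 14)→(0, 8): d=(-4,-6) top-left  bias=+0
  edge (0, 8)→(16, 24): d=(16,16) right/bottom  bias=-1
  edge (16, 24)→(4, 14): d=(-12,-10) top-left  bias=+0
    (0,4)@(1, 9): e=[2,0,30] → .  [on edge]
    (1,5)@(3, 11): e=[6,0,26] → .  [on edge]
    (2,6)@(5, 13): e=[10,0,22] → .  [on edge]
    (3,7)@(7, 15): e=[14,0,18] → .  [on edge]
    (4,8)@(9, 17): e=[18,0,14] → .  [on edge]
    (5,9)@(11, 19): e=[22,0,10] → .  [on edge]
    (6,10)@(13, 21): e=[26,0,6] → .  [on edge]
    (7,11)@(15, 23): e=[30,0,2] → .  [on edge]
  covered (0 px):
    . . . . . . . .
    . . . . . . . .
    . . . . . . . .
    . . . . . . . .
    . . . . . . . .
    . . . . . . . .
    . . . . . . . .
    . . . . . . . .
    . . . . . . . .
    . . . . . . . .
    . . . . . . . .
    . . . . . . . .
T2:
  2·area = 198  (B↔C swapped to make it positive)
  edge (3, 3)→(12, 2): d=(9,-1) top-left  bias=+0
  edge (12, 2)→(12, 24): d=(0,22) right/bottom  bias=-1
  edge (12, 24)→(3, 3): d=(-9,-21) top-left  bias=+0
    (1,1)@(3, 3): e=[0,198,0] → X  [on edge]
    (2,1)@(5, 3): e=[2,154,42] → X
    (3,1)@(7, 3): e=[4,110,84] → X
    (4,1)@(9, 3): e=[6,66,126] → X
    (5,1)@(11, 3): e=[8,22,168] → X
    (6,1)@(13, 3): e=[10,-22,210] → .
    (1,2)@(3, 5): e=[18,198,-18] → .
    (2,2)@(5, 5): e=[20,154,24] → X
    (6,2)@(13, 5): e=[28,-22,192] → .
    (2,3)@(5, 7): e=[38,154,6] → X
    (6,3)@(13, 7): e=[46,-22,174] → .
    (2,4)@(5, 9): e=[56,154,-12] → .
    (4,8)@(9, 17): e=[132,66,0] → X  [on edge]
  covered (27 px):
    . . . . . . . .
    . X X X X X . .
    . . X X X X . .
    . . X X X X . .
    . . . X X X . .
    . . . X X X . .
    . . . . X X . .
    . . . . X X . .
    . . . . X X . .
    . . . . . X . .
    . . . . . X . .
    . . . . . . . .
T3:
  2·area = 16  (B↔C swapped to make it positive)
  edge (12, 14)→(14, 16): d=(2,2) right/bottom  bias=-1
  edge (14, 16)→(12, 22): d=(-2,6) right/bottom  bias=-1
  edge (12, 22)→(12, 14): d=(0,-8) top-left  bias=+0
    (0,1)@(1, 3): e=[0,104,-88] → .  [on edge]
    (1,2)@(3, 5): e=[0,88,-72] → .  [on edge]
    (2,3)@(5, 7): e=[0,72,-56] → .  [on edge]
    (3,4)@(7, 9): e=[0,56,-40] → .  [on edge]
    (4,5)@(9, 11): e=[0,40,-24] → .  [on edge]
    (5,6)@(11, 13): e=[0,24,-8] → .  [on edge]
    (7,6)@(15, 13): e=[-8,0,24] → .  [on edge]
    (6,7)@(13, 15): e=[0,8,8] → .  [on edge]
    (6,8)@(13, 17): e=[4,4,8] → X
    (7,8)@(15, 17): e=[0,-8,24] → .  [on edge]
    (6,9)@(13, 19): e=[8,0,8] → .  [on edge]
  covered (1 px):
    . . . . . . . .
    . . . . . . . .
    . . . . . . . .
    . . . . . . . .
    . . . . . . . .
    . . . . . . . .
    . . . . . . . .
    . . . . . . . .
    . . . . . . X .
    . . . . . . . .
    . . . . . . . .
    . . . . . . . .
T4:
  2·area = 50  (B↔C swapped to make it positive)
  edge (14, 22)→(4, 22): d=(-10,0) right/bottom  bias=-1
  edge (4, 22)→(4, 17): d=(0,-5) top-left  bias=+0
  edge (4, 17)→(14, 22): d=(10,5) right/bottom  bias=-1
    (2,9)@(5, 19): e=[30,5,15] → X
    (3,9)@(7, 19): e=[30,15,5] → X
    (4,9)@(9, 19): e=[30,25,-5] → .
    (2,10)@(5, 21): e=[10,5,35] → X
    (4,10)@(9, 21): e=[10,25,15] → X
    (5,10)@(11, 21): e=[10,35,5] → X
    (6,10)@(13, 21): e=[10,45,-5] → .
    (2,11)@(5, 23): e=[-10,5,55] → .
    (3,11)@(7, 23): e=[-10,15,45] → .
    (4,11)@(9, 23): e=[-10,25,35] → .
    (5,11)@(11, 23): e=[-10,35,25] → .
  covered (6 px):
    . . . . . . . .
    . . . . . . . .
    . . . . . . . .
    . . . . . . . .
    . . . . . . . .
    . . . . . . . .
    . . . . . . . .
    . . . . . . . .
    . . . . . . . .
    . . X X . . . .
    . . X X X X . .
    . . . . . . . .

Final: "outside"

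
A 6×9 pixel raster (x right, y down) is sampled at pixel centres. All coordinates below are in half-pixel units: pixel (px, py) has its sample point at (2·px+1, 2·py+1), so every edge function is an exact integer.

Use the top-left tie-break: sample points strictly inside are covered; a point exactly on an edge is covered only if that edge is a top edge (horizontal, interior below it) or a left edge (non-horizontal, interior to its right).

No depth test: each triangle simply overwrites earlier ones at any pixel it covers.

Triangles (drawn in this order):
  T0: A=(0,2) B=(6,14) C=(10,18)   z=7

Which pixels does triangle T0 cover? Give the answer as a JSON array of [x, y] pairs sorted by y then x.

T0:
  2·area = 24  (B↔C swapped to make it positive)
  edge (0, 2)→(10, 18): d=(10,16) right/bottom  bias=-1
  edge (10, 18)→(6, 14): d=(-4,-4) top-left  bias=+0
  edge (6, 14)→(0, 2): d=(-6,-12) top-left  bias=+0
    (1,3)@(3, 7): e=[2,16,6] → #
    (2,3)@(5, 7): e=[-30,24,30] → ·
    (0,4)@(1, 9): e=[54,0,-30] → ·  [on edge]
    (1,4)@(3, 9): e=[22,8,-6] → ·
    (1,5)@(3, 11): e=[42,0,-18] → ·  [on edge]
    (2,5)@(5, 11): e=[10,8,6] → #
    (3,5)@(7, 11): e=[-22,16,30] → ·
    (2,6)@(5, 13): e=[30,0,-6] → ·  [on edge]
    (3,7)@(7, 15): e=[18,0,6] → #  [on edge]
    (4,7)@(9, 15): e=[-14,8,30] → ·
    (3,8)@(7, 17): e=[38,-8,-6] → ·
    (4,8)@(9, 17): e=[6,0,18] → #  [on edge]
  covered (4 px):
    · · · · · ·
    · · · · · ·
    · · · · · ·
    · # · · · ·
    · · · · · ·
    · · # · · ·
    · · · · · ·
    · · · # · ·
    · · · · # ·

Final: [[1,3],[2,5],[3,7],[4,8]]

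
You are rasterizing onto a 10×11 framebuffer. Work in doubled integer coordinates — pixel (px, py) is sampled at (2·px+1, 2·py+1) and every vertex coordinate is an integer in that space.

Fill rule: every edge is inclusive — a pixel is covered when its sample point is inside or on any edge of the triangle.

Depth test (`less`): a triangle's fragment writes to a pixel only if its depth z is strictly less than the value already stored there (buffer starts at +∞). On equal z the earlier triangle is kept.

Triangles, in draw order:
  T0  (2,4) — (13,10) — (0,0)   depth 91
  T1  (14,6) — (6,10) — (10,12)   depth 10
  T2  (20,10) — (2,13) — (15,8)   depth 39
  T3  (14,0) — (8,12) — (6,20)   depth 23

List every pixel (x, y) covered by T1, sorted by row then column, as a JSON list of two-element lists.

T0:
  2·area = 32  (B↔C swapped to make it positive)
  edge (2, 4)→(0, 0): d=(-2,-4) inclusive
  edge (0, 0)→(13, 10): d=(13,10) inclusive
  edge (13, 10)→(2, 4): d=(-11,-6) inclusive
    (0,0)@(1, 1): e=[2,3,27] → #
    (1,0)@(3, 1): e=[10,-17,39] → ·
    (0,1)@(1, 3): e=[-2,29,5] → ·
    (1,1)@(3, 3): e=[6,9,17] → #
    (2,1)@(5, 3): e=[14,-11,29] → ·
    (1,2)@(3, 5): e=[2,35,-5] → ·
    (2,2)@(5, 5): e=[10,15,7] → #
    (3,2)@(7, 5): e=[18,-5,19] → ·
    (2,3)@(5, 7): e=[6,41,-15] → ·
    (4,3)@(9, 7): e=[22,1,9] → #
    (5,3)@(11, 7): e=[30,-19,21] → ·
    (4,4)@(9, 9): e=[18,27,-13] → ·
  covered (4 px):
    # · · · · · · · · ·
    · # · · · · · · · ·
    · · # · · · · · · ·
    · · · · # · · · · ·
    · · · · · · · · · ·
    · · · · · · · · · ·
    · · · · · · · · · ·
    · · · · · · · · · ·
    · · · · · · · · · ·
    · · · · · · · · · ·
    · · · · · · · · · ·
T1:
  2·area = 32  (B↔C swapped to make it positive)
  edge (14, 6)→(10, 12): d=(-4,6) inclusive
  edge (10, 12)→(6, 10): d=(-4,-2) inclusive
  edge (6, 10)→(14, 6): d=(8,-4) inclusive
    (6,3)@(13, 7): e=[2,26,4] → #
    (7,3)@(15, 7): e=[-10,30,12] → ·
    (4,4)@(9, 9): e=[18,10,4] → #
    (5,4)@(11, 9): e=[6,14,12] → #
    (6,4)@(13, 9): e=[-6,18,20] → ·
    (4,5)@(9, 11): e=[10,2,20] → #
    (5,5)@(11, 11): e=[-2,6,28] → ·
    (4,6)@(9, 13): e=[2,-6,36] → ·
  covered (4 px):
    · · · · · · · · · ·
    · · · · · · · · · ·
    · · · · · · · · · ·
    · · · · · · # · · ·
    · · · · # # · · · ·
    · · · · # · · · · ·
    · · · · · · · · · ·
    · · · · · · · · · ·
    · · · · · · · · · ·
    · · · · · · · · · ·
    · · · · · · · · · ·
T2:
  2·area = 51
  edge (20, 10)→(2, 13): d=(-18,3) inclusive
  edge (2, 13)→(15, 8): d=(13,-5) inclusive
  edge (15, 8)→(20, 10): d=(5,2) inclusive
    (6,4)@(13, 9): e=[39,3,9] → #
    (7,4)@(15, 9): e=[33,13,5] → #
    (8,4)@(17, 9): e=[27,23,1] → #
    (9,4)@(19, 9): e=[21,33,-3] → ·
    (4,5)@(9, 11): e=[15,9,27] → #
    (5,5)@(11, 11): e=[9,19,23] → #
    (7,5)@(15, 11): e=[-3,39,15] → ·
    (8,5)@(17, 11): e=[-9,49,11] → ·
    (4,6)@(9, 13): e=[-21,35,37] → ·
    (5,6)@(11, 13): e=[-27,45,33] → ·
    (6,6)@(13, 13): e=[-33,55,29] → ·
  covered (6 px):
    · · · · · · · · · ·
    · · · · · · · · · ·
    · · · · · · · · · ·
    · · · · · · · · · ·
    · · · · · · # # # ·
    · · · · # # # · · ·
    · · · · · · · · · ·
    · · · · · · · · · ·
    · · · · · · · · · ·
    · · · · · · · · · ·
    · · · · · · · · · ·
T3:
  2·area = 24  (B↔C swapped to make it positive)
  edge (14, 0)→(6, 20): d=(-8,20) inclusive
  edge (6, 20)→(8, 12): d=(2,-8) inclusive
  edge (8, 12)→(14, 0): d=(6,-12) inclusive
    (5,3)@(11, 7): e=[4,14,6] → #
    (6,3)@(13, 7): e=[-36,30,30] → ·
    (5,4)@(11, 9): e=[-12,18,18] → ·
    (4,5)@(9, 11): e=[12,6,6] → #
    (5,5)@(11, 11): e=[-28,22,30] → ·
    (4,6)@(9, 13): e=[-4,10,18] → ·
    (3,8)@(7, 17): e=[4,2,18] → #
    (4,8)@(9, 17): e=[-36,18,42] → ·
    (3,9)@(7, 19): e=[-12,6,30] → ·
  covered (3 px):
    · · · · · · · · · ·
    · · · · · · · · · ·
    · · · · · · · · · ·
    · · · · · # · · · ·
    · · · · · · · · · ·
    · · · · # · · · · ·
    · · · · · · · · · ·
    · · · · · · · · · ·
    · · · # · · · · · ·
    · · · · · · · · · ·
    · · · · · · · · · ·

Answer: [[6,3],[4,4],[5,4],[4,5]]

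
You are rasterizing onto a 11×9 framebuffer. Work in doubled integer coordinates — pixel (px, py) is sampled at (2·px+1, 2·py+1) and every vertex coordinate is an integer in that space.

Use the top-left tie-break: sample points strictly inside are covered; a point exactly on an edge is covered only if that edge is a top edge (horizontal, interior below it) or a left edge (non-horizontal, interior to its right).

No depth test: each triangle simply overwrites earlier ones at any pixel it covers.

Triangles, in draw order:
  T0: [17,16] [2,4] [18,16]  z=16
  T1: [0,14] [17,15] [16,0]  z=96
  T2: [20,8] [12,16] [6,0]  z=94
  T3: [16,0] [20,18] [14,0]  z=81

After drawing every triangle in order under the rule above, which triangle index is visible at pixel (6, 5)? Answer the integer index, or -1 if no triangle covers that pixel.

T0:
  2·area = 12
  edge (17, 16)→(2, 4): d=(-15,-12) top-left  bias=+0
  edge (2, 4)→(18, 16): d=(16,12) right/bottom  bias=-1
  edge (18, 16)→(17, 16): d=(-1,0) right/bottom  bias=-1
    (5,5)@(11, 11): e=[3,4,5] → #
    (6,5)@(13, 11): e=[27,-20,5] → ·
    (5,6)@(11, 13): e=[-27,36,3] → ·
  covered (1 px):
    · · · · · · · · · · ·
    · · · · · · · · · · ·
    · · · · · · · · · · ·
    · · · · · · · · · · ·
    · · · · · · · · · · ·
    · · · · · # · · · · ·
    · · · · · · · · · · ·
    · · · · · · · · · · ·
    · · · · · · · · · · ·
T1:
  2·area = 254  (B↔C swapped to make it positive)
  edge (0, 14)→(16, 0): d=(16,-14) top-left  bias=+0
  edge (16, 0)→(17, 15): d=(1,15) right/bottom  bias=-1
  edge (17, 15)→(0, 14): d=(-17,-1) top-left  bias=+0
    (7,0)@(15, 1): e=[2,16,236] → #
    (8,0)@(17, 1): e=[30,-14,238] → ·
    (6,1)@(13, 3): e=[6,48,200] → #
    (8,1)@(17, 3): e=[62,-12,204] → ·
    (5,2)@(11, 5): e=[10,80,164] → #
    (8,2)@(17, 5): e=[94,-10,170] → ·
    (4,3)@(9, 7): e=[14,112,128] → #
    (8,3)@(17, 7): e=[126,-8,136] → ·
    (3,4)@(7, 9): e=[18,144,92] → #
    (8,4)@(17, 9): e=[158,-6,102] → ·
    (2,5)@(5, 11): e=[22,176,56] → #
    (8,5)@(17, 11): e=[190,-4,68] → ·
    (8,7)@(17, 15): e=[254,0,0] → ·  [on edge]
  covered (28 px):
    · · · · · · · # · · ·
    · · · · · · # # · · ·
    · · · · · # # # · · ·
    · · · · # # # # · · ·
    · · · # # # # # · · ·
    · · # # # # # # · · ·
    · # # # # # # # · · ·
    · · · · · · · · · · ·
    · · · · · · · · · · ·
T2:
  2·area = 176
  edge (20, 8)→(12, 16): d=(-8,8) right/bottom  bias=-1
  edge (12, 16)→(6, 0): d=(-6,-16) top-left  bias=+0
  edge (6, 0)→(20, 8): d=(14,8) right/bottom  bias=-1
    (3,0)@(7, 1): e=[160,10,6] → #
    (4,0)@(9, 1): e=[144,42,-10] → ·
    (3,1)@(7, 3): e=[144,-2,34] → ·
    (4,1)@(9, 3): e=[128,30,18] → #
    (5,1)@(11, 3): e=[112,62,2] → #
    (6,1)@(13, 3): e=[96,94,-14] → ·
    (4,2)@(9, 5): e=[112,18,46] → #
    (6,2)@(13, 5): e=[80,82,14] → #
    (7,2)@(15, 5): e=[64,114,-2] → ·
    (4,3)@(9, 7): e=[96,6,74] → #
    (7,3)@(15, 7): e=[48,102,26] → #
    (8,3)@(17, 7): e=[32,134,10] → #
    (10,3)@(21, 7): e=[0,198,-22] → ·  [on edge]
    (9,4)@(19, 9): e=[0,154,22] → ·  [on edge]
    (8,5)@(17, 11): e=[0,110,66] → ·  [on edge]
    (7,6)@(15, 13): e=[0,66,110] → ·  [on edge]
    (6,7)@(13, 15): e=[0,22,154] → ·  [on edge]
    (5,8)@(11, 17): e=[0,-22,198] → ·  [on edge]
  covered (20 px):
    · · · # · · · · · · ·
    · · · · # # · · · · ·
    · · · · # # # · · · ·
    · · · · # # # # # · ·
    · · · · · # # # # · ·
    · · · · · # # # · · ·
    · · · · · # # · · · ·
    · · · · · · · · · · ·
    · · · · · · · · · · ·
T3:
  2·area = 36
  edge (16, 0)→(20, 18): d=(4,18) right/bottom  bias=-1
  edge (20, 18)→(14, 0): d=(-6,-18) top-left  bias=+0
  edge (14, 0)→(16, 0): d=(2,0) top-left  bias=+0
    (7,0)@(15, 1): e=[22,12,2] → #
    (8,0)@(17, 1): e=[-14,48,2] → ·
    (7,1)@(15, 3): e=[30,0,6] → #  [on edge]
    (8,1)@(17, 3): e=[-6,36,6] → ·
    (7,2)@(15, 5): e=[38,-12,10] → ·
    (8,2)@(17, 5): e=[2,24,10] → #
    (9,2)@(19, 5): e=[-34,60,10] → ·
    (8,3)@(17, 7): e=[10,12,14] → #
    (9,3)@(19, 7): e=[-26,48,14] → ·
    (8,4)@(17, 9): e=[18,0,18] → #  [on edge]
    (9,4)@(19, 9): e=[-18,36,18] → ·
    (8,5)@(17, 11): e=[26,-12,22] → ·
    (9,7)@(19, 15): e=[6,0,30] → #  [on edge]
  covered (6 px):
    · · · · · · · # · · ·
    · · · · · · · # · · ·
    · · · · · · · · # · ·
    · · · · · · · · # · ·
    · · · · · · · · # · ·
    · · · · · · · · · · ·
    · · · · · · · · · · ·
    · · · · · · · · · # ·
    · · · · · · · · · · ·

Z-buffer (winner per pixel, '.' = empty):
  . . . 2 . . . 3 . . .
  . . . . 2 2 1 3 . . .
  . . . . 2 2 2 1 3 . .
  . . . . 2 2 2 2 3 . .
  . . . 1 1 2 2 2 3 . .
  . . 1 1 1 2 2 2 . . .
  . 1 1 1 1 2 2 1 . . .
  . . . . . . . . . 3 .
  . . . . . . . . . . .

Answer: 2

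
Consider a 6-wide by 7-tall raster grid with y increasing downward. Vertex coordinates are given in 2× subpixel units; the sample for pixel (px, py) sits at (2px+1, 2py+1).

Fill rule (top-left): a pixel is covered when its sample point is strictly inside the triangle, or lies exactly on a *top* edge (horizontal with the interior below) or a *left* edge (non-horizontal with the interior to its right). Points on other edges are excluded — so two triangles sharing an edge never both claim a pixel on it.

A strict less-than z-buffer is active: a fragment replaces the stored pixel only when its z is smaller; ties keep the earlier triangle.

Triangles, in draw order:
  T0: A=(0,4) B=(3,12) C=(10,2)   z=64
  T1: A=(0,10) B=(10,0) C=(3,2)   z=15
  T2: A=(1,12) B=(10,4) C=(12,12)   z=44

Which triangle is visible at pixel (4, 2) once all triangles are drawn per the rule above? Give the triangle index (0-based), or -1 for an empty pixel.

T0:
  2·area = 86  (B↔C swapped to make it positive)
  edge (0, 4)→(10, 2): d=(10,-2) top-left  bias=+0
  edge (10, 2)→(3, 12): d=(-7,10) right/bottom  bias=-1
  edge (3, 12)→(0, 4): d=(-3,-8) top-left  bias=+0
    (2,1)@(5, 3): e=[0,43,43] → X  [on edge]
    (3,1)@(7, 3): e=[4,23,59] → X
    (4,1)@(9, 3): e=[8,3,75] → X
    (5,1)@(11, 3): e=[12,-17,91] → .
    (0,2)@(1, 5): e=[12,69,5] → X
    (1,2)@(3, 5): e=[16,49,21] → X
    (4,2)@(9, 5): e=[28,-11,69] → .
    (0,3)@(1, 7): e=[32,55,-1] → .
    (1,3)@(3, 7): e=[36,35,15] → X
    (3,3)@(7, 7): e=[44,-5,47] → .
    (1,4)@(3, 9): e=[56,21,9] → X
    (3,4)@(7, 9): e=[64,-19,41] → .
  covered (12 px):
    . . . . . .
    . . X X X .
    X X X X . .
    . X X . . .
    . X X . . .
    . X . . . .
    . . . . . .
T1:
  2·area = 50  (B↔C swapped to make it positive)
  edge (0, 10)→(3, 2): d=(3,-8) top-left  bias=+0
  edge (3, 2)→(10, 0): d=(7,-2) top-left  bias=+0
  edge (10, 0)→(0, 10): d=(-10,10) right/bottom  bias=-1
    (3,0)@(7, 1): e=[29,1,20] → X
    (4,0)@(9, 1): e=[45,5,0] → .  [on edge]
    (1,1)@(3, 3): e=[3,7,40] → X
    (2,1)@(5, 3): e=[19,11,20] → X
    (3,1)@(7, 3): e=[35,15,0] → .  [on edge]
    (1,2)@(3, 5): e=[9,21,20] → X
    (2,2)@(5, 5): e=[25,25,0] → .  [on edge]
    (1,3)@(3, 7): e=[15,35,0] → .  [on edge]
    (0,4)@(1, 9): e=[5,45,0] → .  [on edge]
  covered (4 px):
    . . . X . .
    . X X . . .
    . X . . . .
    . . . . . .
    . . . . . .
    . . . . . .
    . . . . . .
T2:
  2·area = 88
  edge (1, 12)→(10, 4): d=(9,-8) top-left  bias=+0
  edge (10, 4)→(12, 12): d=(2,8) right/bottom  bias=-1
  edge (12, 12)→(1, 12): d=(-11,0) right/bottom  bias=-1
    (4,2)@(9, 5): e=[1,10,77] → X
    (5,2)@(11, 5): e=[17,-6,77] → .
    (3,3)@(7, 7): e=[3,30,55] → X
    (5,3)@(11, 7): e=[35,-2,55] → .
    (2,4)@(5, 9): e=[5,50,33] → X
    (5,4)@(11, 9): e=[53,2,33] → X
    (1,5)@(3, 11): e=[7,70,11] → X
    (1,6)@(3, 13): e=[25,74,-11] → .
    (2,6)@(5, 13): e=[41,58,-11] → .
    (3,6)@(7, 13): e=[57,42,-11] → .
    (4,6)@(9, 13): e=[73,26,-11] → .
    (5,6)@(11, 13): e=[89,10,-11] → .
  covered (12 px):
    . . . . . .
    . . . . . .
    . . . . X .
    . . . X X .
    . . X X X X
    . X X X X X
    . . . . . .

Z-buffer (winner per pixel, '.' = empty):
  . . . 1 . .
  . 1 1 0 0 .
  0 1 0 0 2 .
  . 0 0 2 2 .
  . 0 2 2 2 2
  . 2 2 2 2 2
  . . . . . .

Answer: 2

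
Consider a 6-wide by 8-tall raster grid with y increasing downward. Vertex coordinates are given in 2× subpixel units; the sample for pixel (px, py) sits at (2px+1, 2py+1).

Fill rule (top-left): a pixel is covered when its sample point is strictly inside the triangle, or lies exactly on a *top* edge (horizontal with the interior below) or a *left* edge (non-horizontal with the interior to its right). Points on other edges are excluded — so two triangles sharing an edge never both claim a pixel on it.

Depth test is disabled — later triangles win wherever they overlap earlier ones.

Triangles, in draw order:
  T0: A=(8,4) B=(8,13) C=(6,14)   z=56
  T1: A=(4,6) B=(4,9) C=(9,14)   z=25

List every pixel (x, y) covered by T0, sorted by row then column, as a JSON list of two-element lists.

T0:
  2·area = 18
  edge (8, 4)→(8, 13): d=(0,9) right/bottom  bias=-1
  edge (8, 13)→(6, 14): d=(-2,1) right/bottom  bias=-1
  edge (6, 14)→(8, 4): d=(2,-10) top-left  bias=+0
    (3,4)@(7, 9): e=[9,9,0] → X  [on edge]
    (4,4)@(9, 9): e=[-9,7,20] → .
    (3,5)@(7, 11): e=[9,5,4] → X
    (4,5)@(9, 11): e=[-9,3,24] → .
    (3,6)@(7, 13): e=[9,1,8] → X
    (4,6)@(9, 13): e=[-9,-1,28] → .
    (3,7)@(7, 15): e=[9,-3,12] → .
  covered (3 px):
    . . . . . .
    . . . . . .
    . . . . . .
    . . . . . .
    . . . X . .
    . . . X . .
    . . . X . .
    . . . . . .
T1:
  2·area = 15  (B↔C swapped to make it positive)
  edge (4, 6)→(9, 14): d=(5,8) right/bottom  bias=-1
  edge (9, 14)→(4, 9): d=(-5,-5) top-left  bias=+0
  edge (4, 9)→(4, 6): d=(0,-3) top-left  bias=+0
    (2,4)@(5, 9): e=[7,5,3] → X
    (3,4)@(7, 9): e=[-9,15,9] → .
    (2,5)@(5, 11): e=[17,-5,3] → .
    (3,5)@(7, 11): e=[1,5,9] → X
    (4,5)@(9, 11): e=[-15,15,15] → .
    (3,6)@(7, 13): e=[11,-5,9] → .
  covered (2 px):
    . . . . . .
    . . . . . .
    . . . . . .
    . . . . . .
    . . X . . .
    . . . X . .
    . . . . . .
    . . . . . .

Answer: [[3,4],[3,5],[3,6]]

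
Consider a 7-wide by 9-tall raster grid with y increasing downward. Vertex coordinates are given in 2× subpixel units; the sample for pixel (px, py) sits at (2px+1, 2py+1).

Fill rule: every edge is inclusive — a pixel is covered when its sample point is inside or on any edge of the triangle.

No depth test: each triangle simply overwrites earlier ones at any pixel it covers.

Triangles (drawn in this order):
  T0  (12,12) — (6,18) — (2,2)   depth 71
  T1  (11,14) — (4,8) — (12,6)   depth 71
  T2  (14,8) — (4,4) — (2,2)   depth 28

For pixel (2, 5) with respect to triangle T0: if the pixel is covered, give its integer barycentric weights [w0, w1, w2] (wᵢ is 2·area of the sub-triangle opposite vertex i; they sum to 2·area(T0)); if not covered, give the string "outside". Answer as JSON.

T0:
  2·area = 120
  edge (12, 12)→(6, 18): d=(-6,6) inclusive
  edge (6, 18)→(2, 2): d=(-4,-16) inclusive
  edge (2, 2)→(12, 12): d=(10,10) inclusive
    (0,0)@(1, 1): e=[132,-12,0] → ·  [on edge]
    (1,1)@(3, 3): e=[108,12,0] → █  [on edge]
    (2,1)@(5, 3): e=[96,44,-20] → ·
    (1,2)@(3, 5): e=[96,4,20] → █
    (2,2)@(5, 5): e=[84,36,0] → █  [on edge]
    (3,2)@(7, 5): e=[72,68,-20] → ·
    (1,3)@(3, 7): e=[84,-4,40] → ·
    (2,3)@(5, 7): e=[72,28,20] → █
    (3,3)@(7, 7): e=[60,60,0] → █  [on edge]
    (4,3)@(9, 7): e=[48,92,-20] → ·
    (2,4)@(5, 9): e=[60,20,40] → █
    (4,4)@(9, 9): e=[36,84,0] → █  [on edge]
    (5,5)@(11, 11): e=[12,108,0] → █  [on edge]
    (6,5)@(13, 11): e=[0,140,-20] → ·  [on edge]
    (5,6)@(11, 13): e=[0,100,20] → █  [on edge]
    (6,6)@(13, 13): e=[-12,132,0] → ·  [on edge]
    (4,7)@(9, 15): e=[0,60,60] → █  [on edge]
    (3,8)@(7, 17): e=[0,20,100] → █  [on edge]
  covered (19 px):
    · · · · · · ·
    · █ · · · · ·
    · █ █ · · · ·
    · · █ █ · · ·
    · · █ █ █ · ·
    · · █ █ █ █ ·
    · · █ █ █ █ ·
    · · · █ █ · ·
    · · · █ · · ·
T1:
  2·area = 62
  edge (11, 14)→(4, 8): d=(-7,-6) inclusive
  edge (4, 8)→(12, 6): d=(8,-2) inclusive
  edge (12, 6)→(11, 14): d=(-1,8) inclusive
    (4,3)@(9, 7): e=[37,2,23] → █
    (5,3)@(11, 7): e=[49,6,7] → █
    (6,3)@(13, 7): e=[61,10,-9] → ·
    (3,4)@(7, 9): e=[11,14,37] → █
    (6,4)@(13, 9): e=[47,26,-11] → ·
    (3,5)@(7, 11): e=[-3,30,35] → ·
    (4,5)@(9, 11): e=[9,34,19] → █
    (6,5)@(13, 11): e=[33,42,-13] → ·
    (4,6)@(9, 13): e=[-5,50,17] → ·
    (5,6)@(11, 13): e=[7,54,1] → █
    (6,6)@(13, 13): e=[19,58,-15] → ·
    (5,7)@(11, 15): e=[-7,70,-1] → ·
  covered (8 px):
    · · · · · · ·
    · · · · · · ·
    · · · · · · ·
    · · · · █ █ ·
    · · · █ █ █ ·
    · · · · █ █ ·
    · · · · · █ ·
    · · · · · · ·
    · · · · · · ·
T2:
  2·area = 12
  edge (14, 8)→(4, 4): d=(-10,-4) inclusive
  edge (4, 4)→(2, 2): d=(-2,-2) inclusive
  edge (2, 2)→(14, 8): d=(12,6) inclusive
    (0,0)@(1, 1): e=[18,0,-6] → ·  [on edge]
    (1,1)@(3, 3): e=[6,0,6] → █  [on edge]
    (2,1)@(5, 3): e=[14,4,-6] → ·
    (1,2)@(3, 5): e=[-14,-4,30] → ·
    (2,2)@(5, 5): e=[-6,0,18] → ·  [on edge]
    (3,2)@(7, 5): e=[2,4,6] → █
    (4,2)@(9, 5): e=[10,8,-6] → ·
    (3,3)@(7, 7): e=[-18,0,30] → ·  [on edge]
    (4,4)@(9, 9): e=[-30,0,42] → ·  [on edge]
    (5,5)@(11, 11): e=[-42,0,54] → ·  [on edge]
    (6,6)@(13, 13): e=[-54,0,66] → ·  [on edge]
  covered (2 px):
    · · · · · · ·
    · █ · · · · ·
    · · · █ · · ·
    · · · · · · ·
    · · · · · · ·
    · · · · · · ·
    · · · · · · ·
    · · · · · · ·
    · · · · · · ·

Result: [12,60,48]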